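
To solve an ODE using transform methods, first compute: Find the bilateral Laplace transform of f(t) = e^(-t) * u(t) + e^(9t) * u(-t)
For e^(-t) * u(t): L = 1/(s+1), Re(s) > -1
For e^(9t) * u(-t): L = -1/(s-9), Re(s) < 9
Combined: F(s) = 1/(s+1)-1/(s-9), -1 < Re(s) < 9

Answer: 1/(s+1)-1/(s-9), ROC: -1 < Re(s) < 9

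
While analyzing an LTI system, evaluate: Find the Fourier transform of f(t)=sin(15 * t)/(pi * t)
sin(W * t)/(pi * t)=(W/pi) * sinc(W * t/pi) is the impulse response of the ideal low-pass filter with cutoff W (here W=15).
Its Fourier transform is a rectangular function:
F(omega)=1 for |omega| < 15, 0 otherwise

Answer: rect(omega/30) [i.e., 1 for |omega| < 15, 0 otherwise]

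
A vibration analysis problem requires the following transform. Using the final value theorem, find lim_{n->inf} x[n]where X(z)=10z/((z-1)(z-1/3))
Final value theorem: lim x[n] = lim_{z->1} (z-1)*X(z)
(z-1)*X(z) = 10z/(z-1/3)
As z->1: 10/(1-1/3) = 10/(2/3) = 15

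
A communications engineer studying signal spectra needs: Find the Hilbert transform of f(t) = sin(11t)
The Hilbert transform shifts each frequency component by -pi/2.
H{sin(wt)}=-cos(wt)
With w=11: H{sin(11t)}=-cos(11t)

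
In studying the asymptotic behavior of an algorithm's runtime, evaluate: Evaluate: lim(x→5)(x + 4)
Polynomial is continuous, so substitute x = 5:
1·5 + 4 = 9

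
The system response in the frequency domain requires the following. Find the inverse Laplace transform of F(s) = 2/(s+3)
L^(-1){2/(s-a)} = c·e^(at)
Here a = -3, c = 2

Answer: 2e^(-3t)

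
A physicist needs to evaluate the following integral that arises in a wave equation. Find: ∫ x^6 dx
Using power rule: ∫ x^6 dx=1/7 x^7+C=(1/7)x^7+C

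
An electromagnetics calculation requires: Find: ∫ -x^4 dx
Using power rule: ∫ -x^4 dx = -1/5 x^5+C = (-1/5)x^5+C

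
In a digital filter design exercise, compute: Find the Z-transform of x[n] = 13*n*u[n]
Z{n*u[n]} = z/(z-1)^2
By linearity: Z{13*n*u[n]} = 13z/(z-1)^2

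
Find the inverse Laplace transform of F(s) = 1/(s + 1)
L^(-1){1/(s-a)} = c·e^(at)
Here a = -1, c = 1

Answer: e^(-t)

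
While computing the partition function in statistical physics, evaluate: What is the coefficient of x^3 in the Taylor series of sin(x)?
sin(x) = Σ (-1)^k x^(2k + 1)/(2k + 1)!
For x^3: (-1)^1/3! = -1/6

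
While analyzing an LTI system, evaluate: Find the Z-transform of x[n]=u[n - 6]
Using the time-shift property: Z{u[n-6]}=z^(-6) * z/(z-1)
=z^(-5)/(z-1)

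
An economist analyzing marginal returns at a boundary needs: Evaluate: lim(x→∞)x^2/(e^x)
Apply L'Hôpital 2 times (∞/∞ each time):
Eventually get 2!/(e^x) → 0

Answer: 0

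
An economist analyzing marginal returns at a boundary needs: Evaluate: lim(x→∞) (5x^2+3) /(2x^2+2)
Divide numerator and denominator by x^2:
lim (5 + 3/x^2)/(2 + 2/x^2) = 5/2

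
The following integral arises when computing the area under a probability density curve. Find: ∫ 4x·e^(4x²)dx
Let u=4x², du=8x dx
∫ (1/2)e^u du=e^u/2 + C

Answer: e^(4x²)/2 + C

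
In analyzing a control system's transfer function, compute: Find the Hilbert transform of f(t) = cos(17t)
The Hilbert transform shifts each frequency component by -pi/2.
H{cos(wt)}=sin(wt)
With w=17: H{cos(17t)}=sin(17t)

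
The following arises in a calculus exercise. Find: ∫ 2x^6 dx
Using power rule: ∫ 2x^6 dx = 2/7 x^7+C = (2/7)x^7+C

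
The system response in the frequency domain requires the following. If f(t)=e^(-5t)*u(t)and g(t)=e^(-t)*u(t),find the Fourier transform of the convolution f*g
By the convolution theorem: F{f*g} = F(omega)*G(omega)
F(omega) = 1/(5 + j*omega), G(omega) = 1/(1 + j*omega)
F{f*g} = 1/((5 + j*omega)(1 + j*omega))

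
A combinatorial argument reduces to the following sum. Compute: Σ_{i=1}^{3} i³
Using formula: Σ i^3 = [n(n+1)/2]² = [3·4/2]² = 36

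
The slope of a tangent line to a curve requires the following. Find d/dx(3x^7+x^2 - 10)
Power rule: d/dx(ax^n)=n·a·x^(n-1)
Term by term: 21·x^6 + 2·x

Answer: 21x^6 + 2x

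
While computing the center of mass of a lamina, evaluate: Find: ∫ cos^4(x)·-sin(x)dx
Let u = cos(x), du = -sin(x) dx
∫ u^4 du = u^5/5+C

Answer: cos^5(x)/5+C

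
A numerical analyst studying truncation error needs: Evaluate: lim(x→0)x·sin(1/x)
Squeeze theorem: -|x| ≤ x·sin(1/x) ≤ |x|
Since x → 0 as x → 0, by squeeze theorem the limit is 0

Answer: 0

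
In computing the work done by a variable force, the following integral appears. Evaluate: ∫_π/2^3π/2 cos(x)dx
Antiderivative: sin(x)
Evaluate at bounds: [sin(1·3π/2)/1] - [sin(1·π/2)/1]
=((-1) - (1))/1=-2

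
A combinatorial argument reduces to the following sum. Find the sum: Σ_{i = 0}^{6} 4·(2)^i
Geometric series: S = a(1 - r^n)/(1 - r)
a = 4, r = 2, n = 7
S = 4(1-128)/-1 = 508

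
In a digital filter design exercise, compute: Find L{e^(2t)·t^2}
First shifting: L{e^(at)f(t)}=F(s-a)
L{t^2}=2/s^3
Shift s → s-2: 2/(s-2)^3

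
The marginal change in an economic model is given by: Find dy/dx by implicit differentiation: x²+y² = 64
Differentiate both sides: 2x+2y·(dy/dx)=0
Solve: dy/dx=-2x/(2y)=-x/y

Answer: dy/dx=-x/y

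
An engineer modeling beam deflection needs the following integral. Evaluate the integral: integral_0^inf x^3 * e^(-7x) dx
This is a Gamma integral. Substitute u = 7x (du = 7 dx):
integral_0^inf x^3 * e^(-7x) dx = (1/7^4) integral_0^inf u^3 * e^(-u) du
= Gamma(4)/7^4 = 3!/7^4 = 6/2401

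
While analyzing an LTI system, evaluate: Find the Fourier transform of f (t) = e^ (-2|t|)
Using the standard pair: F{e^(-a|t|)} = 2a/(a^2+omega^2)
With a = 2: F(omega) = 4/(4+omega^2)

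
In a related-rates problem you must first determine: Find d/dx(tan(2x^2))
Chain rule: d/dx[tan(u)]=sec²(u)·u' where u=2x^2
u'=4x

Answer: 4x·sec²(2x^2)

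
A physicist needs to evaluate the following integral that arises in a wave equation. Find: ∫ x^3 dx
Using power rule: ∫ x^3 dx=1/4 x^4 + C=(1/4)x^4 + C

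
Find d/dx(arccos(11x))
d/dx[arccos(u)]=-u'/√(1-u²), u=11x, u'=11

Answer: -11/√(1 - 121x²)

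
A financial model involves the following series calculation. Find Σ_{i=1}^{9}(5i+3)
= 5·Σ i+3·9 = 5·45+27 = 252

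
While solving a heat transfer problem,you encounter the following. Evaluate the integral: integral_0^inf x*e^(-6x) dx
This is a Gamma integral. Substitute u = 6x (du = 6 dx):
integral_0^inf x * e^(-6x) dx = (1/6^2) integral_0^inf u^1 * e^(-u) du
= Gamma(2)/6^2 = 1!/6^2 = 1/36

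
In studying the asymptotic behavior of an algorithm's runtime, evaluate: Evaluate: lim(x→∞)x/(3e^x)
Apply L'Hôpital 1 times (∞/∞ each time):
Eventually get 1!/(3e^x) → 0

Answer: 0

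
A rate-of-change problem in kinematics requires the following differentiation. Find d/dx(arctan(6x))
d/dx[arctan(u)] = u'/(1+u²), u = 6x, u' = 6

Answer: 6/(1+36x²)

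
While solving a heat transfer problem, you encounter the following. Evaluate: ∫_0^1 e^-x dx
Antiderivative: -e^-x
Evaluate: -(e^-1 - 1)

Answer: (e^-1 - 1)/(-1)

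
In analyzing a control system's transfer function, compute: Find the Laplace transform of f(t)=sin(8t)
L{sin(wt)} = w/(s²+w²)
L{sin(8t)} = 8/(s²+64)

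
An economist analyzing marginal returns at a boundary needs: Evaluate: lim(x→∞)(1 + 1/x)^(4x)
Rewrite as [(1 + 1/x)^x]^4.
lim(1 + 1/x)^x = e^1, so limit = (e^1)^4 = e^4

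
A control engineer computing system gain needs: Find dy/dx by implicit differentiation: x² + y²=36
Differentiate both sides: 2x + 2y·(dy/dx)=0
Solve: dy/dx=-2x/(2y)=-x/y

Answer: dy/dx=-x/y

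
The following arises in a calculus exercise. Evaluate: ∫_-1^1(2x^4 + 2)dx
Step 1: Find antiderivative F(x)=(2/5)x^5 + 2x
Step 2: F(1) - F(-1)=12/5 - (-12/5)=24/5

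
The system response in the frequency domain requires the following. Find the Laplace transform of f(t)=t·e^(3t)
L{t·e^(at)}=1/(s-a)²
L{t·e^(3t)}=1/(s-3)²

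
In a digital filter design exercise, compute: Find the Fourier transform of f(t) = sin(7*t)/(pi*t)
sin(W*t)/(pi*t) = (W/pi)*sinc(W*t/pi) is the impulse response of the ideal low-pass filter with cutoff W (here W = 7).
Its Fourier transform is a rectangular function:
F(omega) = 1 for |omega| < 7, 0 otherwise

Answer: rect(omega/14) [i.e., 1 for |omega| < 7, 0 otherwise]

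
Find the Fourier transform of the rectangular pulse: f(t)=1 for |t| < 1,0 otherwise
F(omega) = integral from -1 to 1 of e^(-j * omega * t) dt
= 2 * sin(1 * omega)/omega = 2 * sinc(1 * omega/pi)

Answer: 2 * sin(1 * omega)/omega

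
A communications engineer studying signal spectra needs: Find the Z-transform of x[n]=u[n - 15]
Using the time-shift property: Z{u[n-15]} = z^(-15) * z/(z-1)
= z^(-14)/(z-1)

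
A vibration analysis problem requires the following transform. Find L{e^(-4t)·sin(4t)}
First shifting: L{e^(at)f(t)}=F(s-a)
L{sin(4t)}=4/(s² + 16)
Shift: 4/((s + 4)² + 16)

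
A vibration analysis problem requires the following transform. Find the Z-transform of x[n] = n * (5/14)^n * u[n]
Using the property Z{n*a^n*u[n]} = az/(z-a)^2
With a = 5/14: X(z) = (5/14)z/(z - 5/14)^2, |z| > 5/14

Answer: (5/14)z/(z - 5/14)^2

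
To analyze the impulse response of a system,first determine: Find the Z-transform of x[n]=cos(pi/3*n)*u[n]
Z{cos(w0*n)*u[n]} = z(z - cos(w0))/(z^2-2z*cos(w0)+1)
With w0 = pi/3: X(z) = z(z - cos(pi/3))/(z^2-2z*cos(pi/3)+1)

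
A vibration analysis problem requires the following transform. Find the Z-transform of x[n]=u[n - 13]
Using the time-shift property: Z{u[n-13]} = z^(-13) * z/(z-1)
= z^(-12)/(z-1)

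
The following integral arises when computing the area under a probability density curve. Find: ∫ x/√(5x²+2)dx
Let u=5x² + 2, du=10x dx
∫ (1/10)·u^(-1/2) du=√u/5 + C

Answer: √(5x² + 2)/5 + C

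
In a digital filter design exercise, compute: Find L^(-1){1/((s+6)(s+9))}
Partial fractions: 1/((s + 6)(s + 9)) = A/(s + 6) + B/(s + 9)
Cover-up: A = 1/(s + 9)|_{s = -6} = 1/3; B = 1/(s + 6)|_{s = -9} = -1/3
L^(-1) = (1/3)e^(-6t) - (1/3)e^(-9t)

Answer: (1/3)(e^(-6t) - e^(-9t))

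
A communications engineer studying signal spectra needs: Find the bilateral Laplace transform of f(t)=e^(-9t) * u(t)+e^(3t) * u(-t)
For e^(-9t)*u(t): L=1/(s + 9), Re(s) > -9
For e^(3t)*u(-t): L=-1/(s-3), Re(s) < 3
Combined: F(s)=1/(s + 9) - 1/(s-3), -9 < Re(s) < 3

Answer: 1/(s + 9) - 1/(s-3), ROC: -9 < Re(s) < 3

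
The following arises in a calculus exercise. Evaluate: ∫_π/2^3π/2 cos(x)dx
Antiderivative: sin(x)
Evaluate at bounds: [sin(1·3π/2)/1] - [sin(1·π/2)/1]
= ((-1) - (1))/1 = -2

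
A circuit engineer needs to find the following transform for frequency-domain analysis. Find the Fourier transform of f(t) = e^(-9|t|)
Using the standard pair: F{e^(-a|t|)} = 2a/(a^2 + omega^2)
With a = 9: F(omega) = 18/(81 + omega^2)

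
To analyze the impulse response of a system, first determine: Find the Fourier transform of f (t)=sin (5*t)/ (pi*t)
sin(W*t)/(pi*t)=(W/pi)*sinc(W*t/pi) is the impulse response of the ideal low-pass filter with cutoff W (here W=5).
Its Fourier transform is a rectangular function:
F(omega)=1 for |omega| < 5, 0 otherwise

Answer: rect(omega/10) [i.e., 1 for |omega| < 5, 0 otherwise]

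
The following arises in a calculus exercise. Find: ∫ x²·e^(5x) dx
Integration by parts twice:
First: u=x², dv=e^(5x) dx => x²e^(5x)/5 - (2/5)∫ xe^(5x) dx
Second (∫ xe^(5x) dx): xe^(5x)/5 - e^(5x)/25
Combining: e^(5x)(x²/5-2x/25+2/125)+C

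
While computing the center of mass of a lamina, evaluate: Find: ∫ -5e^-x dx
Since d/dx[e^-x] = - e^-x, we get 5e^-x + C

Answer: 5e^-x + C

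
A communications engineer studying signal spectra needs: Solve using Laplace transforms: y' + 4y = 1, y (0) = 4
Take L of both sides: sY(s) - 4 + 4Y(s) = 1/s
Y(s)(s + 4) = 1/s + 4
Y(s) = 1/(s(s + 4)) + 4/(s + 4)
Partial fractions: 1/(s(s + 4)) = (1/4)/s - (1/4)/(s + 4)
So Y(s) = (1/4)/s + (15/4)/(s + 4)
Inverse transform (L^(-1){1/s} = 1, L^(-1){1/(s + 4)} = e^(-4t)):

Answer: y(t) = 1/4 + (15/4)·e^(-4t)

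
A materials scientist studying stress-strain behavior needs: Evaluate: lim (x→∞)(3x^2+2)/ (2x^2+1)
Divide numerator and denominator by x^2:
lim (3+2/x^2)/(2+1/x^2)=3/2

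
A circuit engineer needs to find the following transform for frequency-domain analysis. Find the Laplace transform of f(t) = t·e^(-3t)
L{t·e^(at)} = 1/(s-a)²
L{t·e^(-3t)} = 1/(s + 3)²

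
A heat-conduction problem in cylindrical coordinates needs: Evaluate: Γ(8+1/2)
Γ(n+1/2) = (2n)!√π/(4^n·n!)
= 20922789888000√π/(65536·40320) = (2027025/256)·√π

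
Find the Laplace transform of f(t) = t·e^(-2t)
L{t·e^(at)}=1/(s-a)²
L{t·e^(-2t)}=1/(s + 2)²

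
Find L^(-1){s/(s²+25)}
L^(-1){s/(s² + w²)} = cos(wt)
Here w = 5

Answer: cos(5t)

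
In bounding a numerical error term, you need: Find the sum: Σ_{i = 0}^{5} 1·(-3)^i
Geometric series: S = a(1 - r^n)/(1 - r)
a = 1, r = -3, n = 6
S = 1(1-729)/4 = -182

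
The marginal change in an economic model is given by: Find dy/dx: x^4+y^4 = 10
Differentiate: 4x^3+4y^3·(dy/dx) = 0
dy/dx = -4x^3/(4y^3)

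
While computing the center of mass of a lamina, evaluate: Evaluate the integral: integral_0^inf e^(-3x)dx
integral_0^inf e^(-3x) dx = [-1/3*e^(-3x)]_0^inf
= 0 - (-1/3) = 1/3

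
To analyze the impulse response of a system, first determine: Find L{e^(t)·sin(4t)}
First shifting: L{e^(at)f(t)}=F(s-a)
L{sin(4t)}=4/(s² + 16)
Shift: 4/((s-1)² + 16)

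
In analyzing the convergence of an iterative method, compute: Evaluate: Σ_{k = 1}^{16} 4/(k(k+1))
Partial fractions: 4/(k(k+1)) = 4/k - 4/(k+1)
Telescoping sum: 4(1-1/17) = 4·16/17

Answer: 64/17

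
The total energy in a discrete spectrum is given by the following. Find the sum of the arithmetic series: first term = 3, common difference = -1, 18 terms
Last term: a_n=3 + (18 - 1)·-1=-14
Sum=n(a_1 + a_n)/2=18(3 + (-14))/2=-99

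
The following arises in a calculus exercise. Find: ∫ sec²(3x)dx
Since d/dx[tan(3x)]=3sec²(3x), integral=tan(3x)/3 + C

Answer: (1/3)tan(3x) + C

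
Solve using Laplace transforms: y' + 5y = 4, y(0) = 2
Take L of both sides: sY(s) - 2 + 5Y(s)=4/s
Y(s)(s + 5)=4/s + 2
Y(s)=4/(s(s + 5)) + 2/(s + 5)
Partial fractions: 4/(s(s + 5))=(4/5)/s - (4/5)/(s + 5)
So Y(s)=(4/5)/s + (6/5)/(s + 5)
Inverse transform (L^(-1){1/s}=1, L^(-1){1/(s + 5)}=e^(-5t)):

Answer: y(t)=4/5 + (6/5)·e^(-5t)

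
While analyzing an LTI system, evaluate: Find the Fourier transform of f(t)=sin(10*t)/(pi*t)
sin(W * t)/(pi * t)=(W/pi) * sinc(W * t/pi) is the impulse response of the ideal low-pass filter with cutoff W (here W=10).
Its Fourier transform is a rectangular function:
F(omega)=1 for |omega| < 10, 0 otherwise

Answer: rect(omega/20) [i.e., 1 for |omega| < 10, 0 otherwise]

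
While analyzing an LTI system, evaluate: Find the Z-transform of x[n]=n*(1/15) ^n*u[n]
Using the property Z{n*a^n*u[n]} = az/(z-a)^2
With a = 1/15: X(z) = (1/15)z/(z - 1/15)^2, |z| > 1/15

Answer: (1/15)z/(z - 1/15)^2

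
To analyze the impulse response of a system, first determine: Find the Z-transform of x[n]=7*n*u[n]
Z{n * u[n]} = z/(z-1)^2
By linearity: Z{7 * n * u[n]} = 7z/(z-1)^2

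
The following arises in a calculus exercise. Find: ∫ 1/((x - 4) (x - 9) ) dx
Partial fractions: 1/((x-4)(x-9))=A/(x-4)+B/(x-9)
A=-1/5, B=1/5
∫ [-1/5· 1/(x-4)+1/5· 1/(x-9)] dx
=(1/5)[ln|x-9| - ln|x-4|]+C

Answer: (1/5)·ln|(x-9)/(x-4)|+C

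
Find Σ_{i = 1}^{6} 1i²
= 1·n(n+1)(2n+1)/6 = 1·6·7·13/6 = 91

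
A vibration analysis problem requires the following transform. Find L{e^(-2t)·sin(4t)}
First shifting: L{e^(at)f(t)} = F(s-a)
L{sin(4t)} = 4/(s²+16)
Shift: 4/((s+2)²+16)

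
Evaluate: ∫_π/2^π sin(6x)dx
Antiderivative: -cos(6x)/6
Evaluate at bounds: [-cos(6·π)/6] - [-cos(6·π/2)/6]
= (-(1)+(-1))/6 = -1/3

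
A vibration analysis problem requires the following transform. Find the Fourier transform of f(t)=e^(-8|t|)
Using the standard pair: F{e^(-a|t|)}=2a/(a^2+omega^2)
With a=8: F(omega)=16/(64+omega^2)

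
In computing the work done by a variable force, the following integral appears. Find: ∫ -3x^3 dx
Using power rule: ∫ -3x^3 dx=-3/4 x^4+C=(-3/4)x^4+C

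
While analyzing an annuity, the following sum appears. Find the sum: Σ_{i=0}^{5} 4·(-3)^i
Geometric series: S=a(1 - r^n)/(1 - r)
a=4, r=-3, n=6
S=4(1 - 729)/4=-728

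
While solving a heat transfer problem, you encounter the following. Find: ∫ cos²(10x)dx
Using identity cos²(u) = (1 + cos(2u))/2:
∫ (1 + cos(20x))/2 dx = x/2 + sin(20x)/40 + C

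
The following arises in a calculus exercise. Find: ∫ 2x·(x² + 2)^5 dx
Let u = x² + 2, du = 2x dx
∫ u^5 du = u^6/6 + C

Answer: (x² + 2)^6/6 + C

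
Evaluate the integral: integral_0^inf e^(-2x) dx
integral_0^inf e^(-2x) dx = [-1/2 * e^(-2x)]_0^inf
= 0 - (-1/2) = 1/2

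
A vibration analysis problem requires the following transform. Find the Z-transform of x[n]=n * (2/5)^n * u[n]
Using the property Z{n * a^n * u[n]}=az/(z-a)^2
With a=2/5: X(z)=(2/5)z/(z - 2/5)^2, |z| > 2/5

Answer: (2/5)z/(z - 2/5)^2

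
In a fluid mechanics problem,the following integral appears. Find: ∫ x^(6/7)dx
Power rule: ∫ x^(6/7) dx=x^(13/7)/(13/7) + C

Answer: (7/13)·x^(13/7) + C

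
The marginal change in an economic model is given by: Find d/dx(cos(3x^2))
Chain rule: d/dx[cos(u)]=-sin(u)·u' where u=3x^2
u'=6x

Answer: -6x·sin(3x^2)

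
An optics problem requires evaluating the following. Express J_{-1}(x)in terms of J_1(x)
For integer n: J_{-n}(x)=(-1)^n J_n(x)
With n=1: J_{-1}(x)=(-1)^1 J_1(x)=-J_1(x)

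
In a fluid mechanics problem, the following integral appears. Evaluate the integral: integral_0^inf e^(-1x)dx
integral_0^inf e^(-1x) dx = [-1/1 * e^(-1x)]_0^inf
= 0 - (-1/1) = 1/1

Answer: 1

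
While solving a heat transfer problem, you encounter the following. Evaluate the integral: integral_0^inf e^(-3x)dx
integral_0^inf e^(-3x) dx = [-1/3*e^(-3x)]_0^inf
= 0 - (-1/3) = 1/3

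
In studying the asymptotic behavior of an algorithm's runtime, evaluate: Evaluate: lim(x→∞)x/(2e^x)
Apply L'Hôpital 1 times (∞/∞ each time):
Eventually get 1!/(2e^x) → 0

Answer: 0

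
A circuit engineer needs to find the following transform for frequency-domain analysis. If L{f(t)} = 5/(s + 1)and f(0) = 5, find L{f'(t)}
L{f'(t)} = s·F(s) - f(0) = 5s/(s + 1) - 5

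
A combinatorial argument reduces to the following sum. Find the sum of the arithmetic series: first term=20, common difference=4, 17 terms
Last term: a_n=20+(17-1)·4=84
Sum=n(a_1+a_n)/2=17(20+84)/2=884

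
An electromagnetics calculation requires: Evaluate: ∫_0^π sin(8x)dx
Antiderivative: -cos(8x)/8
Evaluate at bounds: [-cos(8·π)/8] - [-cos(8·0)/8]
=(-(1)+(1))/8=0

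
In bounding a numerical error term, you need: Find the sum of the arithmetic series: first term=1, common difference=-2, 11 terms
Last term: a_n = 1 + (11 - 1)·-2 = -19
Sum = n(a_1 + a_n)/2 = 11(1 + (-19))/2 = -99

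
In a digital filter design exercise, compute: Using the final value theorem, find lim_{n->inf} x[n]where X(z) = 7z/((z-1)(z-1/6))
Final value theorem: lim x[n]=lim_{z->1} (z-1)*X(z)
(z-1)*X(z)=7z/(z-1/6)
As z->1: 7/(1 - 1/6)=7/(5/6)=42/5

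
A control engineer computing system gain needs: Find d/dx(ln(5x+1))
Chain rule: d/dx[ln(u)]=u'/u where u=5x + 1
u'=5

Answer: (5)/(5x + 1)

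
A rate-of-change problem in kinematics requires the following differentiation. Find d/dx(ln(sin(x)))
Chain rule: d/dx[ln(u)] = u'/u where u = sin(x)
u' = cos(x)

Answer: (cos(x))/(sin(x))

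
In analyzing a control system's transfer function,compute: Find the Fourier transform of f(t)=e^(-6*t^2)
The Fourier transform of a Gaussian e^(-a * t^2) is sqrt(pi/a) * e^(-omega^2/(4a)).
With a=6: F(omega)=sqrt(pi/6) * e^(-omega^2/24)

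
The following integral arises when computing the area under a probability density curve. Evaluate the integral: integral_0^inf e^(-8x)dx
integral_0^inf e^(-8x) dx=[-1/8*e^(-8x)]_0^inf
=0 - (-1/8)=1/8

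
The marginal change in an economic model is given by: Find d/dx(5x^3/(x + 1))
Quotient rule: (f/g)' = (f'g - fg')/g²
f = 5x^3, f' = 15x^2
g = x + 1, g' = 1

Answer: (15x^2·(x + 1) - 5x^3)/(x + 1)²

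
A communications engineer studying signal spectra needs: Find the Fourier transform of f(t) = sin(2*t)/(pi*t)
sin(W * t)/(pi * t)=(W/pi) * sinc(W * t/pi) is the impulse response of the ideal low-pass filter with cutoff W (here W=2).
Its Fourier transform is a rectangular function:
F(omega)=1 for |omega| < 2, 0 otherwise

Answer: rect(omega/4) [i.e., 1 for |omega| < 2, 0 otherwise]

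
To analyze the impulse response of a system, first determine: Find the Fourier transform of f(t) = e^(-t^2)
The Fourier transform of a Gaussian e^(-t^2) is sqrt(pi)*e^(-omega^2/4).
With a=1: F(omega)=sqrt(pi)*e^(-omega^2/4)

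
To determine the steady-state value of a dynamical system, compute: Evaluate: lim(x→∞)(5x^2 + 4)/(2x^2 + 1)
Divide numerator and denominator by x^2:
lim (5 + 4/x^2)/(2 + 1/x^2)=5/2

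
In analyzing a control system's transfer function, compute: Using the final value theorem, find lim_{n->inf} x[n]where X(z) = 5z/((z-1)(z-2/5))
Final value theorem: lim x[n]=lim_{z->1} (z-1) * X(z)
(z-1) * X(z)=5z/(z-2/5)
As z->1: 5/(1 - 2/5)=5/(3/5)=25/3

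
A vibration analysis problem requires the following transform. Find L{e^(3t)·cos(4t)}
First shifting: L{e^(at)f(t)} = F(s-a)
L{cos(4t)} = s/(s²+16)
Shift: (s-3)/((s-3)²+16)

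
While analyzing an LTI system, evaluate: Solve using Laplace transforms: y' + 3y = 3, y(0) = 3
Take L of both sides: sY(s)-3+3Y(s) = 3/s
Y(s)(s+3) = 3/s+3
Y(s) = 3/(s(s+3))+3/(s+3)
Partial fractions: 3/(s(s+3)) = 1/s - 1/(s+3)
So Y(s) = 1/s+2/(s+3)
Inverse transform (L^(-1){1/s} = 1, L^(-1){1/(s+3)} = e^(-3t)):

Answer: y(t) = 1+2·e^(-3t)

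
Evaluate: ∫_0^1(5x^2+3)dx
Step 1: Find antiderivative F(x) = (5/3)x^3+3x
Step 2: F(1) - F(0) = 14/3 - (0) = 14/3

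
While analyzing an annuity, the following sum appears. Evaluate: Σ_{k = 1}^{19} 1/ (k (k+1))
Partial fractions: 1/(k(k + 1)) = 1/k - 1/(k + 1)
Telescoping sum: 1(1 - 1/20) = 1·19/20

Answer: 19/20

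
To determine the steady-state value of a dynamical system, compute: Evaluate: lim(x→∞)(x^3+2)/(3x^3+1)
Divide numerator and denominator by x^3:
lim (1+2/x^3)/(3+1/x^3) = 1/3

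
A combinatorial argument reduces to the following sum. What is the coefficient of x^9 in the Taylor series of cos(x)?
cos(x) has only even powers. Coefficient of x^9 = 0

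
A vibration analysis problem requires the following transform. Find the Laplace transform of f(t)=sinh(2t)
L{sinh(at)}=a/(s²-a²)
L{sinh(2t)}=2/(s²-4)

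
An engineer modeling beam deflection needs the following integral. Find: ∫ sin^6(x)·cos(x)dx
Let u = sin(x), du = cos(x) dx
∫ u^6 du = u^7/7 + C

Answer: sin^7(x)/7 + C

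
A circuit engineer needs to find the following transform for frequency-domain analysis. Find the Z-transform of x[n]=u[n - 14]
Using the time-shift property: Z{u[n-14]}=z^(-14)*z/(z-1)
=z^(-13)/(z-1)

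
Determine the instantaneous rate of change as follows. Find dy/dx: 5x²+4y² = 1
Differentiate: 10x + 8y·(dy/dx)=0
dy/dx=-10x/(8y)=-(5/4)·(x/y)

Answer: dy/dx=-(5/4)·(x/y)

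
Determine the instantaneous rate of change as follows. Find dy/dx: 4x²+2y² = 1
Differentiate: 8x+4y·(dy/dx) = 0
dy/dx = -8x/(4y) = -2·(x/y)

Answer: dy/dx = -2·(x/y)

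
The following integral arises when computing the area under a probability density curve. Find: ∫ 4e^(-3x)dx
Since d/dx[e^(-3x)] = -3e^(-3x), we get -4/3 e^(-3x)+C

Answer: (-4/3)e^(-3x)+C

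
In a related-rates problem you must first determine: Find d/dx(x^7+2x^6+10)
Power rule: d/dx(ax^n) = n·a·x^(n-1)
Term by term: 7·x^6 + 12·x^5

Answer: 7x^6 + 12x^5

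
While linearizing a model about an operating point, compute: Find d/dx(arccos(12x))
d/dx[arccos(u)] = -u'/√(1-u²), u = 12x, u' = 12

Answer: -12/√(1 - 144x²)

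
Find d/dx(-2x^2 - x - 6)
Power rule: d/dx(ax^n)=n·a·x^(n-1)
Term by term: -4·x - 1

Answer: -4x - 1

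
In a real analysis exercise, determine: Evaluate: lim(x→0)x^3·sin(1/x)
Squeeze theorem: -|x^3| ≤ x^3·sin(1/x) ≤ |x^3|
Since x^3 → 0 as x → 0, by squeeze theorem the limit is 0

Answer: 0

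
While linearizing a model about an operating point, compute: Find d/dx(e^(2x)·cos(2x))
Product rule: (fg)'=f'g+fg'
f=e^(2x), f'=2·e^(2x)
g=cos(2x), g'=-2·sin(2x)

Answer: 2·e^(2x)·cos(2x)-2·e^(2x)·sin(2x)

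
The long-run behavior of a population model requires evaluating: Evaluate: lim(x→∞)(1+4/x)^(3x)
Rewrite as [(1+4/x)^x]^3.
lim(1+4/x)^x = e^4, so limit = (e^4)^3 = e^12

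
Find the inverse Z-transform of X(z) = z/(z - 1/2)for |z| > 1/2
Standard pair: z/(z-a) <-> a^n*u[n] for causal signals
With a = 1/2: x[n] = (1/2)^n*u[n]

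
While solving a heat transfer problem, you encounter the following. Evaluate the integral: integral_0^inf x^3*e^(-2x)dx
This is a Gamma integral. Substitute u = 2x (du = 2 dx):
integral_0^inf x^3*e^(-2x) dx = (1/2^4) integral_0^inf u^3*e^(-u) du
= Gamma(4)/2^4 = 3!/2^4 = 6/16

Answer: 3/8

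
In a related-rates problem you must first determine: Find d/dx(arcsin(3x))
d/dx[arcsin(u)] = u'/√(1-u²), u = 3x, u' = 3

Answer: 3/√(1 - 9x²)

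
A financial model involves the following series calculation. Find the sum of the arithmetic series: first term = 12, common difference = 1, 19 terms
Last term: a_n=12+(19-1)·1=30
Sum=n(a_1+a_n)/2=19(12+30)/2=399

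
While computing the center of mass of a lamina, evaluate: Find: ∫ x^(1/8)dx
Power rule: ∫ x^(1/8) dx = x^(9/8)/(9/8)+C

Answer: (8/9)·x^(9/8)+C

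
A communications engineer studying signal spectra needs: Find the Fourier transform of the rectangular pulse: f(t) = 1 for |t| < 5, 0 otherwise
F(omega)=integral from -5 to 5 of e^(-j*omega*t) dt
=2*sin(5*omega)/omega=10*sinc(5*omega/pi)

Answer: 2*sin(5*omega)/omega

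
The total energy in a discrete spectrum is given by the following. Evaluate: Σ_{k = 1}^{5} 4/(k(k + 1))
Partial fractions: 4/(k(k + 1))=4/k - 4/(k + 1)
Telescoping sum: 4(1 - 1/6)=4·5/6

Answer: 10/3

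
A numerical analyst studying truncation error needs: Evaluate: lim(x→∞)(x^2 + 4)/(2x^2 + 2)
Divide numerator and denominator by x^2:
lim (1 + 4/x^2)/(2 + 2/x^2) = 1/2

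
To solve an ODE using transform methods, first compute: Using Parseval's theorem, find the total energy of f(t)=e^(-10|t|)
Parseval's theorem: E=integral |f(t)|^2 dt=(1/2pi) integral |F(omega)|^2 domega
E=integral_{-inf}^{inf} e^(-20|t|) dt=2 * integral_0^inf e^(-20t) dt=2/(2 * 10)=1/10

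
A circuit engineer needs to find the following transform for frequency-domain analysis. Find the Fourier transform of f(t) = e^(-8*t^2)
The Fourier transform of a Gaussian e^(-a*t^2) is sqrt(pi/a)*e^(-omega^2/(4a)).
With a=8: F(omega)=sqrt(pi/8)*e^(-omega^2/32)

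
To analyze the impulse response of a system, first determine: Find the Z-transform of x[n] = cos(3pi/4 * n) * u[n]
Z{cos(w0*n)*u[n]} = z(z - cos(w0))/(z^2 - 2z*cos(w0) + 1)
With w0 = 3pi/4: X(z) = z(z - cos(3pi/4))/(z^2 - 2z*cos(3pi/4) + 1)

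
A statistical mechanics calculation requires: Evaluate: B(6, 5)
B(x,y) = Γ(x)Γ(y)/Γ(x+y) = (x-1)!(y-1)!/(x+y-1)!
B(6,5) = 5!·4!/10! = 1/1260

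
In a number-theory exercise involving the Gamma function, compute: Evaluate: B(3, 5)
B(x,y)=Γ(x)Γ(y)/Γ(x+y)=(x-1)!(y-1)!/(x+y-1)!
B(3,5)=2!·4!/7!=1/105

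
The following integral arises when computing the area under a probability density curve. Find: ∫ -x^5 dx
Using power rule: ∫ -x^5 dx=-1/6 x^6 + C=(-1/6)x^6 + C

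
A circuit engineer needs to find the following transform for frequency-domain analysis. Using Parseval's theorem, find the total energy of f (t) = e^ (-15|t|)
Parseval's theorem: E=integral |f(t)|^2 dt=(1/2pi) integral |F(omega)|^2 domega
E=integral_{-inf}^{inf} e^(-30|t|) dt=2 * integral_0^inf e^(-30t) dt=2/(2 * 15)=1/15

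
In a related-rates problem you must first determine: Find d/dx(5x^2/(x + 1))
Quotient rule: (f/g)' = (f'g - fg')/g²
f = 5x^2, f' = 10x
g = x + 1, g' = 1

Answer: (10x·(x + 1) - 5x^2)/(x + 1)²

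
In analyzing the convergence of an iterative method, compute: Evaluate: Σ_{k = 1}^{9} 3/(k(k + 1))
Partial fractions: 3/(k(k + 1))=3/k - 3/(k + 1)
Telescoping sum: 3(1 - 1/10)=3·9/10

Answer: 27/10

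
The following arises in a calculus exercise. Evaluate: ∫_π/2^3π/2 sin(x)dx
Antiderivative: -cos(x)
Evaluate at bounds: [-cos(1·3π/2)/1] - [-cos(1·π/2)/1]
= (-(0)+(0))/1 = 0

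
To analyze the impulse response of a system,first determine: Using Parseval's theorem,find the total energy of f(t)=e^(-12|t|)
Parseval's theorem: E=integral |f(t)|^2 dt=(1/2pi) integral |F(omega)|^2 domega
E=integral_{-inf}^{inf} e^(-24|t|) dt=2 * integral_0^inf e^(-24t) dt=2/(2 * 12)=1/12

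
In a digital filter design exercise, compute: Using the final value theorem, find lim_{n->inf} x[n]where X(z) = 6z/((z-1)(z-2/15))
Final value theorem: lim x[n]=lim_{z->1} (z-1)*X(z)
(z-1)*X(z)=6z/(z-2/15)
As z->1: 6/(1 - 2/15)=6/(13/15)=90/13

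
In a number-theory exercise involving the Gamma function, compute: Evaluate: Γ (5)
Γ(n) = (n-1)! for positive integers
Γ(5) = 4! = 24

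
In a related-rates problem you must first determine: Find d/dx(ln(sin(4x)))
Chain rule: d/dx[ln(u)]=u'/u where u=sin(4x)
u'=4cos(4x)

Answer: (4cos(4x))/(sin(4x))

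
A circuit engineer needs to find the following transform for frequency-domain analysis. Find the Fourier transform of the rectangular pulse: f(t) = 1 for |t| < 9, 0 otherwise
F(omega) = integral from -9 to 9 of e^(-j * omega * t) dt
= 2 * sin(9 * omega)/omega = 18 * sinc(9 * omega/pi)

Answer: 2 * sin(9 * omega)/omega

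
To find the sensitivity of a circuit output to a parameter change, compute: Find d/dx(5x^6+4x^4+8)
Power rule: d/dx(ax^n) = n·a·x^(n-1)
Term by term: 30·x^5 + 16·x^3

Answer: 30x^5 + 16x^3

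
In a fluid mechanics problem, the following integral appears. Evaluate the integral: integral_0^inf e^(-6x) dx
integral_0^inf e^(-6x) dx = [-1/6*e^(-6x)]_0^inf
= 0 - (-1/6) = 1/6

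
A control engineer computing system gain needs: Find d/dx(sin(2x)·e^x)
Product rule: (fg)' = f'g+fg'
f = sin(2x), f' = 2·cos(2x)
g = e^x, g' = e^x

Answer: 2·cos(2x)·e^x+sin(2x)·e^x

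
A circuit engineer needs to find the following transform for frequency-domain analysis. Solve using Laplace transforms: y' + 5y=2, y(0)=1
Take L of both sides: sY(s) - 1 + 5Y(s)=2/s
Y(s)(s + 5)=2/s + 1
Y(s)=2/(s(s + 5)) + 1/(s + 5)
Partial fractions: 2/(s(s + 5))=(2/5)/s - (2/5)/(s + 5)
So Y(s)=(2/5)/s + (3/5)/(s + 5)
Inverse transform (L^(-1){1/s}=1, L^(-1){1/(s + 5)}=e^(-5t)):

Answer: y(t)=2/5 + (3/5)·e^(-5t)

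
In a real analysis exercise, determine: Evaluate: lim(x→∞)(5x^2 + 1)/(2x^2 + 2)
Divide numerator and denominator by x^2:
lim (5+1/x^2)/(2+2/x^2)=5/2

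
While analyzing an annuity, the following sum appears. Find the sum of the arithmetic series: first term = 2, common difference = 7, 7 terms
Last term: a_n=2+(7-1)·7=44
Sum=n(a_1+a_n)/2=7(2+44)/2=161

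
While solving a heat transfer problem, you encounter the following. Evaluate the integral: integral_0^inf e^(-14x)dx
integral_0^inf e^(-14x) dx=[-1/14*e^(-14x)]_0^inf
=0 - (-1/14)=1/14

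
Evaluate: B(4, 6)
B(x,y)=Γ(x)Γ(y)/Γ(x+y)=(x-1)!(y-1)!/(x+y-1)!
B(4,6)=3!·5!/9!=1/504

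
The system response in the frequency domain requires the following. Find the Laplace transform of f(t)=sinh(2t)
L{sinh(at)}=a/(s²-a²)
L{sinh(2t)}=2/(s²-4)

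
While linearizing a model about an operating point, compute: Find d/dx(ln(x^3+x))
Chain rule: d/dx[ln(u)]=u'/u where u=x^3+x
u'=3x^2+1

Answer: (3x^2+1)/(x^3+x)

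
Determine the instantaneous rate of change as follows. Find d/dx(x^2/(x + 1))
Quotient rule: (f/g)'=(f'g - fg')/g²
f=x^2, f'=2x
g=x+1, g'=1

Answer: (2x·(x+1) - x^2)/(x+1)²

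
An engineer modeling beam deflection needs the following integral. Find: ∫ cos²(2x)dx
Using identity cos²(u) = (1+cos(2u))/2:
∫ (1+cos(4x))/2 dx = x/2+sin(4x)/8+C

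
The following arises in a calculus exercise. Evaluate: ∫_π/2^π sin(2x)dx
Antiderivative: -cos(2x)/2
Evaluate at bounds: [-cos(2·π)/2] - [-cos(2·π/2)/2]
= (-(1) + (-1))/2 = -1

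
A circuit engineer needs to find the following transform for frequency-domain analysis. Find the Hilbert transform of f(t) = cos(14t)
The Hilbert transform shifts each frequency component by -pi/2.
H{cos(wt)}=sin(wt)
With w=14: H{cos(14t)}=sin(14t)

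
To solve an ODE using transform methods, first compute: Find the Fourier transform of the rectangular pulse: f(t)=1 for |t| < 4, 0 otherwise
F(omega)=integral from -4 to 4 of e^(-j * omega * t) dt
=2 * sin(4 * omega)/omega=8 * sinc(4 * omega/pi)

Answer: 2 * sin(4 * omega)/omega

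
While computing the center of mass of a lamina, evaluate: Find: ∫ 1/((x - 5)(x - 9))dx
Partial fractions: 1/((x-5)(x-9)) = A/(x-5) + B/(x-9)
A = -1/4, B = 1/4
∫ [-1/4· 1/(x-5) + 1/4· 1/(x-9)] dx
= (1/4)[ln|x-9| - ln|x-5|] + C

Answer: (1/4)·ln|(x-9)/(x-5)| + C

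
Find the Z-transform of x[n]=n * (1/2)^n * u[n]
Using the property Z{n*a^n*u[n]}=az/(z-a)^2
With a=1/2: X(z)=(1/2)z/(z - 1/2)^2, |z| > 1/2

Answer: (1/2)z/(z - 1/2)^2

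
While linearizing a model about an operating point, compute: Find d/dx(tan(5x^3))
Chain rule: d/dx[tan(u)] = sec²(u)·u' where u = 5x^3
u' = 15x^2

Answer: 15x^2·sec²(5x^3)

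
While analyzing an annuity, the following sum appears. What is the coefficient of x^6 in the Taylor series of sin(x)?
sin(x) has only odd powers. Coefficient of x^6=0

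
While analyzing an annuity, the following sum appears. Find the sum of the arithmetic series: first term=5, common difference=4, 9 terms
Last term: a_n=5 + (9 - 1)·4=37
Sum=n(a_1 + a_n)/2=9(5 + 37)/2=189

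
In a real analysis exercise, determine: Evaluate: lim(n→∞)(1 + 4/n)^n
This is the definition of e^4: lim(1+4/n)^n = e^4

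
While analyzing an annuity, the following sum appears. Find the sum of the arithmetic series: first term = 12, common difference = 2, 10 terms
Last term: a_n = 12+(10-1)·2 = 30
Sum = n(a_1+a_n)/2 = 10(12+30)/2 = 210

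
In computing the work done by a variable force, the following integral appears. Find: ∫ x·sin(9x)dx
By parts: u=x, dv=sin(9x) dx
du=dx, v=-cos(9x)/9
=-x·cos(9x)/9 + sin(9x)/9² + C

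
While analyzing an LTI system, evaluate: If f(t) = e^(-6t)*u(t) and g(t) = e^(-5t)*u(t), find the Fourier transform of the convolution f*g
By the convolution theorem: F{f * g} = F(omega) * G(omega)
F(omega) = 1/(6 + j * omega), G(omega) = 1/(5 + j * omega)
F{f * g} = 1/((6 + j * omega)(5 + j * omega))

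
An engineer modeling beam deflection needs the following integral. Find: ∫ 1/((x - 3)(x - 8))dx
Partial fractions: 1/((x-3)(x-8)) = A/(x-3)+B/(x-8)
A = -1/5, B = 1/5
∫ [-1/5· 1/(x-3)+1/5· 1/(x-8)] dx
= (1/5)[ln|x-8| - ln|x-3|]+C

Answer: (1/5)·ln|(x-8)/(x-3)|+C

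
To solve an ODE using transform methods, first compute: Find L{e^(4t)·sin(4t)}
First shifting: L{e^(at)f(t)} = F(s-a)
L{sin(4t)} = 4/(s²+16)
Shift: 4/((s-4)²+16)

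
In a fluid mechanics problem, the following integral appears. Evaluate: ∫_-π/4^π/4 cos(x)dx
Antiderivative: sin(x)
Evaluate at bounds: [sin(1·π/4)/1] - [sin(1·-π/4)/1]
=((√2/2) - (-√2/2))/1=√2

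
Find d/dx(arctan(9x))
d/dx[arctan(u)] = u'/(1+u²), u = 9x, u' = 9

Answer: 9/(1+81x²)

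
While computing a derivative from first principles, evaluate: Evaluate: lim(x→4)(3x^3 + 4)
Polynomial is continuous, so substitute x=4:
3·4^3 + 4=196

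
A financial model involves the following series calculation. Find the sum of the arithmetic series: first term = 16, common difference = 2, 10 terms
Last term: a_n=16+(10-1)·2=34
Sum=n(a_1+a_n)/2=10(16+34)/2=250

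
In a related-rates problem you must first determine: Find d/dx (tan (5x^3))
Chain rule: d/dx[tan(u)]=sec²(u)·u' where u=5x^3
u'=15x^2

Answer: 15x^2·sec²(5x^3)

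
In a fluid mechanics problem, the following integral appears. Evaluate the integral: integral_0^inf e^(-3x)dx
integral_0^inf e^(-3x) dx=[-1/3*e^(-3x)]_0^inf
=0 - (-1/3)=1/3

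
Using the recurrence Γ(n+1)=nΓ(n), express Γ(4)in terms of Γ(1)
Γ(4) = 3Γ(3) = 3·2Γ(2) = ... = 3!·Γ(1) = 6·Γ(1)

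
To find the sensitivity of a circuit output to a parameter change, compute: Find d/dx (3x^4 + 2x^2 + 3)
Power rule: d/dx(ax^n) = n·a·x^(n-1)
Term by term: 12·x^3+4·x

Answer: 12x^3+4x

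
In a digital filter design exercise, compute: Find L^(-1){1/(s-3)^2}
L^(-1){1/(s-a)^n} = t^(n-1)·e^(at)/(n-1)!
Here a = 3, n = 2: t^1·e^(3t)/1

Answer: t·e^(3t)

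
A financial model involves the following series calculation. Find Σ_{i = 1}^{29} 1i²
= 1·n(n + 1)(2n + 1)/6 = 1·29·30·59/6 = 8555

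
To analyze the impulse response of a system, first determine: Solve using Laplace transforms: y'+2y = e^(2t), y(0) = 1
Take L: sY - 1 + 2Y=1/(s-2)
Y(s + 2)=1/(s-2) + 1
Y=1/((s-2)(s + 2)) + 1/(s + 2)
Partial fractions: 1/((s-2)(s + 2))=(1/4)/(s-2) - (1/4)/(s + 2)
So Y=(1/4)/(s-2) + (3/4)/(s + 2)
Inverse Laplace transform (L^(-1){1/(s-2)}=e^(2t), L^(-1){1/(s + 2)}=e^(-2t)):

Answer: y(t)=(1/4)·e^(2t) + (3/4)·e^(-2t)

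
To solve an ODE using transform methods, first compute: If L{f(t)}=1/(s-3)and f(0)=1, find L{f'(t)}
L{f'(t)} = s·F(s) - f(0) = s/(s-3) - 1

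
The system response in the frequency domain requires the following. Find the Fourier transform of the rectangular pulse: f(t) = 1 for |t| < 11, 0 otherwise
F(omega)=integral from -11 to 11 of e^(-j * omega * t) dt
=2 * sin(11 * omega)/omega=22 * sinc(11 * omega/pi)

Answer: 2 * sin(11 * omega)/omega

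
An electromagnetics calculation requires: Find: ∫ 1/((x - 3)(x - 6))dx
Partial fractions: 1/((x-3)(x-6))=A/(x-3) + B/(x-6)
A=-1/3, B=1/3
∫ [-1/3· 1/(x-3) + 1/3· 1/(x-6)] dx
=(1/3)[ln|x-6| - ln|x-3|] + C

Answer: (1/3)·ln|(x-6)/(x-3)| + C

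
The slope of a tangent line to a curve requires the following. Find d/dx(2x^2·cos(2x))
Product rule: (fg)'=f'g+fg'
f=2x^2, f'=4x
g=cos(2x), g'=-2·sin(2x)

Answer: 4x·cos(2x)-4x^2·sin(2x)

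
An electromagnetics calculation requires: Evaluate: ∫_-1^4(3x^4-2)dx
Step 1: Find antiderivative F(x)=(3/5)x^5-2x
Step 2: F(4) - F(-1)=3032/5 - (7/5)=605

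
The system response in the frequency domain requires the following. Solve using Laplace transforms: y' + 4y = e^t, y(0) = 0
Take L: sY - 0 + 4Y = 1/(s-1)
Y(s + 4) = 1/(s-1) + 0
Y = 1/((s-1)(s + 4)) + 0/(s + 4)
Partial fractions: 1/((s-1)(s + 4)) = (1/5)/(s-1) - (1/5)/(s + 4)
So Y = (1/5)/(s-1) - (1/5)/(s + 4)
Inverse Laplace transform (L^(-1){1/(s-1)} = e^t, L^(-1){1/(s + 4)} = e^(-4t)):

Answer: y(t) = (1/5)·e^t - (1/5)·e^(-4t)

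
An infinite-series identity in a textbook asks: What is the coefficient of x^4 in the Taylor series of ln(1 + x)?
ln(1 + x) = Σ (-1)^(n + 1) x^n/n
Coefficient of x^4 = (-1)^5/4 = -1/4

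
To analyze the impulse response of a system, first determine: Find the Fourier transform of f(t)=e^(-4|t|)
Using the standard pair: F{e^(-a|t|)}=2a/(a^2+omega^2)
With a=4: F(omega)=8/(16+omega^2)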